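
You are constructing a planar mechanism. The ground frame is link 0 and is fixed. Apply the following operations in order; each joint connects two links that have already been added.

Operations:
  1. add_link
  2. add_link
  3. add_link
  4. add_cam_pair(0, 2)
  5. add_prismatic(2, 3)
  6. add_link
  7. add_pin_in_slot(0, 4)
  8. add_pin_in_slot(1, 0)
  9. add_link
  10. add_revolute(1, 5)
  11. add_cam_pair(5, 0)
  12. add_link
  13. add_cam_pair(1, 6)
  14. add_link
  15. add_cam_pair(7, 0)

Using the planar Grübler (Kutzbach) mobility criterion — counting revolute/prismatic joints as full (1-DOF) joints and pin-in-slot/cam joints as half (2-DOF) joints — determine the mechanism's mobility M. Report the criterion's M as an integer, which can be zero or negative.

L=1 J1=0 J2=0
add link → L=2 J1=0 J2=0
add link → L=3 J1=0 J2=0
add link → L=4 J1=0 J2=0
C@0,2 dof=2 J2 → L=4 J1=0 J2=1
P@2,3 dof=1 J1 → L=4 J1=1 J2=1
add link → L=5 J1=1 J2=1
PS@0,4 dof=2 J2 → L=5 J1=1 J2=2
PS@1,0 dof=2 J2 → L=5 J1=1 J2=3
add link → L=6 J1=1 J2=3
R@1,5 dof=1 J1 → L=6 J1=2 J2=3
C@5,0 dof=2 J2 → L=6 J1=2 J2=4
add link → L=7 J1=2 J2=4
C@1,6 dof=2 J2 → L=7 J1=2 J2=5
add link → L=8 J1=2 J2=5
C@7,0 dof=2 J2 → L=8 J1=2 J2=6
M=3(L−1)−2J1−J2=3·7−2·2−6=11

M = 11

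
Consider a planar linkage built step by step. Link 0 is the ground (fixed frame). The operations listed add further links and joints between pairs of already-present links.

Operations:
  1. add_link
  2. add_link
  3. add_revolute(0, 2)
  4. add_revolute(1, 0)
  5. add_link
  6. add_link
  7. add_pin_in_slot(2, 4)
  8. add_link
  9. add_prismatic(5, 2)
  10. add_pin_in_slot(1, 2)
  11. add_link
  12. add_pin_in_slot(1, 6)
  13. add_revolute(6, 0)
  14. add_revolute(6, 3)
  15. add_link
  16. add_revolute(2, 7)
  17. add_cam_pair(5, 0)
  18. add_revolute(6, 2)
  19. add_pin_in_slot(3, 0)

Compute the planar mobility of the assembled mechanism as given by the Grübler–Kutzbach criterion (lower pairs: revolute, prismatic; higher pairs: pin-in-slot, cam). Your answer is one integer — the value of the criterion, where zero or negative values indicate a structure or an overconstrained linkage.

M = 2

ground; <1,0,0>
#1 <2,0,0>
#2 <3,0,0>
R:0↔2 J1 <3,1,0>
R:1↔0 J1 <3,2,0>
#3 <4,2,0>
#4 <5,2,0>
PS:2↔4 J2 <5,2,1>
#5 <6,2,1>
P:5↔2 J1 <6,3,1>
PS:1↔2 J2 <6,3,2>
#6 <7,3,2>
PS:1↔6 J2 <7,3,3>
R:6↔0 J1 <7,4,3>
R:6↔3 J1 <7,5,3>
#7 <8,5,3>
R:2↔7 J1 <8,6,3>
C:5↔0 J2 <8,6,4>
R:6↔2 J1 <8,7,4>
PS:3↔0 J2 <8,7,5>
3×7 − 2×7 − 1×5 = 2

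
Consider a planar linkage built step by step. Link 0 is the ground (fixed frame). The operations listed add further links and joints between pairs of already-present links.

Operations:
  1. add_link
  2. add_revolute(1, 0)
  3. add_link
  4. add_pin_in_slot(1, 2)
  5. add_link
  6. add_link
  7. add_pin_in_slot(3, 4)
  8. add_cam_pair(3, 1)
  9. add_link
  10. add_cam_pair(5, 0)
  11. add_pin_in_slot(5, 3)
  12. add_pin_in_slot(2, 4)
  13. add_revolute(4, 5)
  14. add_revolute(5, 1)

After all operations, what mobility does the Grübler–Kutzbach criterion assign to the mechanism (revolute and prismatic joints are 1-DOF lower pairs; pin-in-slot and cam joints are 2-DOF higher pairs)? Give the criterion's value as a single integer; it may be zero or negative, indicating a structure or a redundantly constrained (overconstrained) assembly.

M = 3

[1;0;0] (link 0 is ground)
L+ [2;0;0]
R(1,0)∈J1 [2;1;0]
L+ [3;1;0]
PS(1,2)∈J2 [3;1;1]
L+ [4;1;1]
L+ [5;1;1]
PS(3,4)∈J2 [5;1;2]
C(3,1)∈J2 [5;1;3]
L+ [6;1;3]
C(5,0)∈J2 [6;1;4]
PS(5,3)∈J2 [6;1;5]
PS(2,4)∈J2 [6;1;6]
R(4,5)∈J1 [6;2;6]
R(5,1)∈J1 [6;3;6]
mobility = 15 − 6 − 6 = 3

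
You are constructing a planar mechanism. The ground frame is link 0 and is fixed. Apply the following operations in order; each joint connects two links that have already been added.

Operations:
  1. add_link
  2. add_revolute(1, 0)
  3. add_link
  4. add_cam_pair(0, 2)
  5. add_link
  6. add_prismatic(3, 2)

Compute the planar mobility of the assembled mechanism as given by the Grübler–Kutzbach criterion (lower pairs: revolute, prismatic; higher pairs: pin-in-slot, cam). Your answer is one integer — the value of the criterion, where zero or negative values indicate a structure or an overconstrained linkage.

M = 4

ground; <1,0,0>
#1 <2,0,0>
R:1↔0 J1 <2,1,0>
#2 <3,1,0>
C:0↔2 J2 <3,1,1>
#3 <4,1,1>
P:3↔2 J1 <4,2,1>
3×3 − 2×2 − 1×1 = 4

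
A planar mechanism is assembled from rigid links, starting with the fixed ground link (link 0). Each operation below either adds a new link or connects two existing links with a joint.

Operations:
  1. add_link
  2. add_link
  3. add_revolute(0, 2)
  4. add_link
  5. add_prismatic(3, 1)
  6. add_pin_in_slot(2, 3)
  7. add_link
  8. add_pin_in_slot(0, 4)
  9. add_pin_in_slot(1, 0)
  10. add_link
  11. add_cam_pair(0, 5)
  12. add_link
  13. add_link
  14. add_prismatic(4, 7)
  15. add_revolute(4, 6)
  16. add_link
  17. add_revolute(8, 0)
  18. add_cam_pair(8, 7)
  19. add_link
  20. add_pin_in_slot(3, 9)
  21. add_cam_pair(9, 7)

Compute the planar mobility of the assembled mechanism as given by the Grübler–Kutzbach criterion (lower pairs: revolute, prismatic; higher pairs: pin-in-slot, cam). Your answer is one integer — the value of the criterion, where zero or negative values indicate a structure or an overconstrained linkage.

L=1 J1=0 J2=0
add link → L=2 J1=0 J2=0
add link → L=3 J1=0 J2=0
R@0,2 dof=1 J1 → L=3 J1=1 J2=0
add link → L=4 J1=1 J2=0
P@3,1 dof=1 J1 → L=4 J1=2 J2=0
PS@2,3 dof=2 J2 → L=4 J1=2 J2=1
add link → L=5 J1=2 J2=1
PS@0,4 dof=2 J2 → L=5 J1=2 J2=2
PS@1,0 dof=2 J2 → L=5 J1=2 J2=3
add link → L=6 J1=2 J2=3
C@0,5 dof=2 J2 → L=6 J1=2 J2=4
add link → L=7 J1=2 J2=4
add link → L=8 J1=2 J2=4
P@4,7 dof=1 J1 → L=8 J1=3 J2=4
R@4,6 dof=1 J1 → L=8 J1=4 J2=4
add link → L=9 J1=4 J2=4
R@8,0 dof=1 J1 → L=9 J1=5 J2=4
C@8,7 dof=2 J2 → L=9 J1=5 J2=5
add link → L=10 J1=5 J2=5
PS@3,9 dof=2 J2 → L=10 J1=5 J2=6
C@9,7 dof=2 J2 → L=10 J1=5 J2=7
M=3(L−1)−2J1−J2=3·9−2·5−7=10

M = 10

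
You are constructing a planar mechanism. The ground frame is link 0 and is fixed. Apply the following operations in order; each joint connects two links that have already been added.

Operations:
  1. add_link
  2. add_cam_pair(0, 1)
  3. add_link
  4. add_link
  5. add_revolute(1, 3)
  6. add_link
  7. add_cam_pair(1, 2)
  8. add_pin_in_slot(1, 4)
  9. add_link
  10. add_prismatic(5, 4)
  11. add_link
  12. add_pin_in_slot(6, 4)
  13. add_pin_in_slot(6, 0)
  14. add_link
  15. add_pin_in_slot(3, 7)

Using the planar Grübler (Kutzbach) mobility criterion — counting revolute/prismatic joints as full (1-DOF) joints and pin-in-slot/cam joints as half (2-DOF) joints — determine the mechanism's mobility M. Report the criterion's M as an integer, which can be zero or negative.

M = 11

link 0 = ground. State L|J1|J2 = 1|0|0
+link1  2|0|0
C(0,1) f=2→J2  2|0|1
+link2  3|0|1
+link3  4|0|1
R(1,3) f=1→J1  4|1|1
+link4  5|1|1
C(1,2) f=2→J2  5|1|2
PS(1,4) f=2→J2  5|1|3
+link5  6|1|3
P(5,4) f=1→J1  6|2|3
+link6  7|2|3
PS(6,4) f=2→J2  7|2|4
PS(6,0) f=2→J2  7|2|5
+link7  8|2|5
PS(3,7) f=2→J2  8|2|6
M = 3(8−1)−2·2−6 = 21−4−6 = 11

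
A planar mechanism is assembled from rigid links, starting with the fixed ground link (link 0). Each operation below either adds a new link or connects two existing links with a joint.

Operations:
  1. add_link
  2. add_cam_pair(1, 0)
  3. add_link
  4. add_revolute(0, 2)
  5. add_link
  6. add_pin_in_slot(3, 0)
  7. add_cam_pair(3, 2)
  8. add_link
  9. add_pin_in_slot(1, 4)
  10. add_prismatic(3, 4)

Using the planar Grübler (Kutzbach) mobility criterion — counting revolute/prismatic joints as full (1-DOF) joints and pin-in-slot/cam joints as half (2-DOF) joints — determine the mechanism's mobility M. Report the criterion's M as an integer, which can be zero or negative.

(L,J1,J2)=(1,0,0); link0 fixed
link1: (2,0,0)
C 1-0 [J2]: (2,0,1)
link2: (3,0,1)
R 0-2 [J1]: (3,1,1)
link3: (4,1,1)
PS 3-0 [J2]: (4,1,2)
C 3-2 [J2]: (4,1,3)
link4: (5,1,3)
PS 1-4 [J2]: (5,1,4)
P 3-4 [J1]: (5,2,4)
Grübler: 3·4 − 2·2 − 4 = 4

M = 4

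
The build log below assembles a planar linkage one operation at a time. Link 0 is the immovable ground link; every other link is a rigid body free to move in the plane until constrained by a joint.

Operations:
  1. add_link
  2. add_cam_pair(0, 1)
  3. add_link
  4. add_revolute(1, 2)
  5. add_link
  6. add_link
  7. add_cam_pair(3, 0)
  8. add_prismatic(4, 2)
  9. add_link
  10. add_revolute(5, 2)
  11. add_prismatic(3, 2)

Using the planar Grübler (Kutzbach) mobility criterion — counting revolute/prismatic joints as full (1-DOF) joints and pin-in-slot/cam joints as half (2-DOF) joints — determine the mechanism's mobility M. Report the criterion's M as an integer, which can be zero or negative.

M = 5

[1;0;0] (link 0 is ground)
L+ [2;0;0]
C(0,1)∈J2 [2;0;1]
L+ [3;0;1]
R(1,2)∈J1 [3;1;1]
L+ [4;1;1]
L+ [5;1;1]
C(3,0)∈J2 [5;1;2]
P(4,2)∈J1 [5;2;2]
L+ [6;2;2]
R(5,2)∈J1 [6;3;2]
P(3,2)∈J1 [6;4;2]
mobility = 15 − 8 − 2 = 5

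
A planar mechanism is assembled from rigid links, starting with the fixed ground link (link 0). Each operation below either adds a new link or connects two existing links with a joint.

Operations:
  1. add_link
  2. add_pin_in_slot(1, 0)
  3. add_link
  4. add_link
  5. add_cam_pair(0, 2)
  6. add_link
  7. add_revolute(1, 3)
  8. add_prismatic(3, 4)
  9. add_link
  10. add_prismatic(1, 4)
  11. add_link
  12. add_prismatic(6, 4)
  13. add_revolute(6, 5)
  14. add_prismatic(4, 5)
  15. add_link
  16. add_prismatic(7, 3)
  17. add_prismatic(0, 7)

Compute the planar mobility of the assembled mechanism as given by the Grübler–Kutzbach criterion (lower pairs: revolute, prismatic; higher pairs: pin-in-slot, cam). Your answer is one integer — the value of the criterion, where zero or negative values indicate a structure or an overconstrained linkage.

M = 3

[1;0;0] (link 0 is ground)
L+ [2;0;0]
PS(1,0)∈J2 [2;0;1]
L+ [3;0;1]
L+ [4;0;1]
C(0,2)∈J2 [4;0;2]
L+ [5;0;2]
R(1,3)∈J1 [5;1;2]
P(3,4)∈J1 [5;2;2]
L+ [6;2;2]
P(1,4)∈J1 [6;3;2]
L+ [7;3;2]
P(6,4)∈J1 [7;4;2]
R(6,5)∈J1 [7;5;2]
P(4,5)∈J1 [7;6;2]
L+ [8;6;2]
P(7,3)∈J1 [8;7;2]
P(0,7)∈J1 [8;8;2]
mobility = 21 − 16 − 2 = 3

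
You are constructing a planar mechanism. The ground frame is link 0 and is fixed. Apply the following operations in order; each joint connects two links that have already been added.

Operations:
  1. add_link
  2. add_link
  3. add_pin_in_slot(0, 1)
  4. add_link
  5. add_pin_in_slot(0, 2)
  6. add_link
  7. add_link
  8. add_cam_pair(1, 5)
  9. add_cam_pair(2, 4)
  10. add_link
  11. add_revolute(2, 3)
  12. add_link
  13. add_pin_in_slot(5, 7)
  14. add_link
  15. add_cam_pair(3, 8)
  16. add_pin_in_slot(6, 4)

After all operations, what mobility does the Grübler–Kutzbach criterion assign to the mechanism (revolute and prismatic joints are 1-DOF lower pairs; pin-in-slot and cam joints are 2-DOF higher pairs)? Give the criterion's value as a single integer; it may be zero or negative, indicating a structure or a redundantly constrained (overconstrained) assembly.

M = 15

ground; <1,0,0>
#1 <2,0,0>
#2 <3,0,0>
PS:0↔1 J2 <3,0,1>
#3 <4,0,1>
PS:0↔2 J2 <4,0,2>
#4 <5,0,2>
#5 <6,0,2>
C:1↔5 J2 <6,0,3>
C:2↔4 J2 <6,0,4>
#6 <7,0,4>
R:2↔3 J1 <7,1,4>
#7 <8,1,4>
PS:5↔7 J2 <8,1,5>
#8 <9,1,5>
C:3↔8 J2 <9,1,6>
PS:6↔4 J2 <9,1,7>
3×8 − 2×1 − 1×7 = 15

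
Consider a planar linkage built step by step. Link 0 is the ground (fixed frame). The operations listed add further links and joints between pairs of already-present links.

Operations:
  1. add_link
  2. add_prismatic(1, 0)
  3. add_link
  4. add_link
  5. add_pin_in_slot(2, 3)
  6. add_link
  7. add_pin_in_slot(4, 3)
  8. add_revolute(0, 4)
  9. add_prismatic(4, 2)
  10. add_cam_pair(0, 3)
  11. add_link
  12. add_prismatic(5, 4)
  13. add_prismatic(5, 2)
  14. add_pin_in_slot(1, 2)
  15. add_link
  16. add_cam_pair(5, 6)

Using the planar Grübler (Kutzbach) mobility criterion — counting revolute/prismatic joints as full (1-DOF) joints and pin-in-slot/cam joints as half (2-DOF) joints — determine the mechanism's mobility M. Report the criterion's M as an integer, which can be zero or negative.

M = 3

L=1 J1=0 J2=0
add link → L=2 J1=0 J2=0
P@1,0 dof=1 J1 → L=2 J1=1 J2=0
add link → L=3 J1=1 J2=0
add link → L=4 J1=1 J2=0
PS@2,3 dof=2 J2 → L=4 J1=1 J2=1
add link → L=5 J1=1 J2=1
PS@4,3 dof=2 J2 → L=5 J1=1 J2=2
R@0,4 dof=1 J1 → L=5 J1=2 J2=2
P@4,2 dof=1 J1 → L=5 J1=3 J2=2
C@0,3 dof=2 J2 → L=5 J1=3 J2=3
add link → L=6 J1=3 J2=3
P@5,4 dof=1 J1 → L=6 J1=4 J2=3
P@5,2 dof=1 J1 → L=6 J1=5 J2=3
PS@1,2 dof=2 J2 → L=6 J1=5 J2=4
add link → L=7 J1=5 J2=4
C@5,6 dof=2 J2 → L=7 J1=5 J2=5
M=3(L−1)−2J1−J2=3·6−2·5−5=3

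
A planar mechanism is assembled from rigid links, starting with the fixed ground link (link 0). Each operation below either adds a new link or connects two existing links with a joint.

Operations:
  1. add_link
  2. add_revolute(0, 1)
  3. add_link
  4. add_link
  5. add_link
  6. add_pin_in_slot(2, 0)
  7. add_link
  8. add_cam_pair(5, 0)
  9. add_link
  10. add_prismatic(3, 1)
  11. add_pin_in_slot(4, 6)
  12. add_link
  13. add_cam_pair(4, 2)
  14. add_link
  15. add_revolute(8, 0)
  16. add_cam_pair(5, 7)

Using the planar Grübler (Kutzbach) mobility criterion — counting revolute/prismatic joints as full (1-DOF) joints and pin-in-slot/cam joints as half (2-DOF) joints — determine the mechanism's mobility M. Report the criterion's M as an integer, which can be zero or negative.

L=1 J1=0 J2=0
add link → L=2 J1=0 J2=0
R@0,1 dof=1 J1 → L=2 J1=1 J2=0
add link → L=3 J1=1 J2=0
add link → L=4 J1=1 J2=0
add link → L=5 J1=1 J2=0
PS@2,0 dof=2 J2 → L=5 J1=1 J2=1
add link → L=6 J1=1 J2=1
C@5,0 dof=2 J2 → L=6 J1=1 J2=2
add link → L=7 J1=1 J2=2
P@3,1 dof=1 J1 → L=7 J1=2 J2=2
PS@4,6 dof=2 J2 → L=7 J1=2 J2=3
add link → L=8 J1=2 J2=3
C@4,2 dof=2 J2 → L=8 J1=2 J2=4
add link → L=9 J1=2 J2=4
R@8,0 dof=1 J1 → L=9 J1=3 J2=4
C@5,7 dof=2 J2 → L=9 J1=3 J2=5
M=3(L−1)−2J1−J2=3·8−2·3−5=13

M = 13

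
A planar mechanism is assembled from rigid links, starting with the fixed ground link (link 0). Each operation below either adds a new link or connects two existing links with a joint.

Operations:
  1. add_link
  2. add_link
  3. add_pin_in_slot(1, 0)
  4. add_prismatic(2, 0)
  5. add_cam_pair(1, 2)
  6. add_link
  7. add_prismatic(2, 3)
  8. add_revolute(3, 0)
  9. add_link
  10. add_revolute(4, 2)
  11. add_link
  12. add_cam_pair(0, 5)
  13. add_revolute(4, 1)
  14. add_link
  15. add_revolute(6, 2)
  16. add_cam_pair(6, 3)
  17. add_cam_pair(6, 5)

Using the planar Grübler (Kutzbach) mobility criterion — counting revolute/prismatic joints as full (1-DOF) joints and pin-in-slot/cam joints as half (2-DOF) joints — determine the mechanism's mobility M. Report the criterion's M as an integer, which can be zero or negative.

[1;0;0] (link 0 is ground)
L+ [2;0;0]
L+ [3;0;0]
PS(1,0)∈J2 [3;0;1]
P(2,0)∈J1 [3;1;1]
C(1,2)∈J2 [3;1;2]
L+ [4;1;2]
P(2,3)∈J1 [4;2;2]
R(3,0)∈J1 [4;3;2]
L+ [5;3;2]
R(4,2)∈J1 [5;4;2]
L+ [6;4;2]
C(0,5)∈J2 [6;4;3]
R(4,1)∈J1 [6;5;3]
L+ [7;5;3]
R(6,2)∈J1 [7;6;3]
C(6,3)∈J2 [7;6;4]
C(6,5)∈J2 [7;6;5]
mobility = 18 − 12 − 5 = 1

M = 1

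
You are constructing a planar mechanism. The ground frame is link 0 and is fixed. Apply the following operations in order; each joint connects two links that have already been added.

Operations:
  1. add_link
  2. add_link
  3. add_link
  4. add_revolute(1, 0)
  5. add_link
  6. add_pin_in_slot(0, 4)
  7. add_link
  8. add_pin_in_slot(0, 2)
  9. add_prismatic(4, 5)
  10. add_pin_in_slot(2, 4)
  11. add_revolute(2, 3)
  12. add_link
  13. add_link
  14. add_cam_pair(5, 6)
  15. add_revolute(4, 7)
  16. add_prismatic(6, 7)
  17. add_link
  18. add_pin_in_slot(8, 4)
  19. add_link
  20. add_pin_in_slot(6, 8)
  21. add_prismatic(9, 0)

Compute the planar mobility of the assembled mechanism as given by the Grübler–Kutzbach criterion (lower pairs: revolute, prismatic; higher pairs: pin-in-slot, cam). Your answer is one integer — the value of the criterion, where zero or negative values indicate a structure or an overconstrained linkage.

link 0 = ground. State L|J1|J2 = 1|0|0
+link1  2|0|0
+link2  3|0|0
+link3  4|0|0
R(1,0) f=1→J1  4|1|0
+link4  5|1|0
PS(0,4) f=2→J2  5|1|1
+link5  6|1|1
PS(0,2) f=2→J2  6|1|2
P(4,5) f=1→J1  6|2|2
PS(2,4) f=2→J2  6|2|3
R(2,3) f=1→J1  6|3|3
+link6  7|3|3
+link7  8|3|3
C(5,6) f=2→J2  8|3|4
R(4,7) f=1→J1  8|4|4
P(6,7) f=1→J1  8|5|4
+link8  9|5|4
PS(8,4) f=2→J2  9|5|5
+link9  10|5|5
PS(6,8) f=2→J2  10|5|6
P(9,0) f=1→J1  10|6|6
M = 3(10−1)−2·6−6 = 27−12−6 = 9

M = 9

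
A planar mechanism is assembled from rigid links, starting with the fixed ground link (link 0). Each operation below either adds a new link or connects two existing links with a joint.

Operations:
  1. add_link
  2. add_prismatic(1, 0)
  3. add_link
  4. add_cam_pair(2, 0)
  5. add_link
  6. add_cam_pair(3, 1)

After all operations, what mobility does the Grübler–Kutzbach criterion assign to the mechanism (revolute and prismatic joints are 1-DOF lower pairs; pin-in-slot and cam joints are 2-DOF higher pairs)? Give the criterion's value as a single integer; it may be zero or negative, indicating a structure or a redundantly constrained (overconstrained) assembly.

M = 5

(L,J1,J2)=(1,0,0); link0 fixed
link1: (2,0,0)
P 1-0 [J1]: (2,1,0)
link2: (3,1,0)
C 2-0 [J2]: (3,1,1)
link3: (4,1,1)
C 3-1 [J2]: (4,1,2)
Grübler: 3·3 − 2·1 − 2 = 5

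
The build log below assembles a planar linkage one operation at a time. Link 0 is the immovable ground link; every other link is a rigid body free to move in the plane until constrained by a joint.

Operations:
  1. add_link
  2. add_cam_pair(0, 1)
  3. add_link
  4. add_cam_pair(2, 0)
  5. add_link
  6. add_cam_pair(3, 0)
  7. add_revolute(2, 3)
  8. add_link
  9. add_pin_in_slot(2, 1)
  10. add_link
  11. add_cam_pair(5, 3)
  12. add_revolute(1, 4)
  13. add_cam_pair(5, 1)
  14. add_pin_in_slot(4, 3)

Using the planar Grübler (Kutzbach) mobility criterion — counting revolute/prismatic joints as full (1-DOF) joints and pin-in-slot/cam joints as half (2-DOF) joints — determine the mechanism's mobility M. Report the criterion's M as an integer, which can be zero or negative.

M = 4

(L,J1,J2)=(1,0,0); link0 fixed
link1: (2,0,0)
C 0-1 [J2]: (2,0,1)
link2: (3,0,1)
C 2-0 [J2]: (3,0,2)
link3: (4,0,2)
C 3-0 [J2]: (4,0,3)
R 2-3 [J1]: (4,1,3)
link4: (5,1,3)
PS 2-1 [J2]: (5,1,4)
link5: (6,1,4)
C 5-3 [J2]: (6,1,5)
R 1-4 [J1]: (6,2,5)
C 5-1 [J2]: (6,2,6)
PS 4-3 [J2]: (6,2,7)
Grübler: 3·5 − 2·2 − 7 = 4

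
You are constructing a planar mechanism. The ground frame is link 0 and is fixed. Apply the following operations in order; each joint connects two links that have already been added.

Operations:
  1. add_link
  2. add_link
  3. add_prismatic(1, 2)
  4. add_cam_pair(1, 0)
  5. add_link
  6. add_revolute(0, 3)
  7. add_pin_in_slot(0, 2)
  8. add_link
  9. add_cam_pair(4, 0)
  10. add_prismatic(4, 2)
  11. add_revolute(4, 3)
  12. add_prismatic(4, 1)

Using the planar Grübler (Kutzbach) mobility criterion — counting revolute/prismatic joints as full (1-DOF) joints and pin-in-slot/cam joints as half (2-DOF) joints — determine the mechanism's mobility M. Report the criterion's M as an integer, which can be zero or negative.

M = -1

(L,J1,J2)=(1,0,0); link0 fixed
link1: (2,0,0)
link2: (3,0,0)
P 1-2 [J1]: (3,1,0)
C 1-0 [J2]: (3,1,1)
link3: (4,1,1)
R 0-3 [J1]: (4,2,1)
PS 0-2 [J2]: (4,2,2)
link4: (5,2,2)
C 4-0 [J2]: (5,2,3)
P 4-2 [J1]: (5,3,3)
R 4-3 [J1]: (5,4,3)
P 4-1 [J1]: (5,5,3)
Grübler: 3·4 − 2·5 − 3 = -1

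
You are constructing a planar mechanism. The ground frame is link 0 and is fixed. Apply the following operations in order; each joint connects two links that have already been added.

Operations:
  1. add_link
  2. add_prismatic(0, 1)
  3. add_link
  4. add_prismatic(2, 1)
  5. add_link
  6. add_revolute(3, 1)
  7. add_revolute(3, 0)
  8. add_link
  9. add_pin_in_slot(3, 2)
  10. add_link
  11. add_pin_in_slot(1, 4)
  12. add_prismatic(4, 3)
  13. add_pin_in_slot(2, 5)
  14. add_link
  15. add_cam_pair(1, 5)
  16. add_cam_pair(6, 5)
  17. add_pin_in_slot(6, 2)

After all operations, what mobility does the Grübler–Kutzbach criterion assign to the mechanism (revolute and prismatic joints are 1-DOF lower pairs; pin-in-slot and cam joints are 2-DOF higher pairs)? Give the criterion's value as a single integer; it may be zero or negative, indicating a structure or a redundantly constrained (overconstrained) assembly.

M = 2

(L,J1,J2)=(1,0,0); link0 fixed
link1: (2,0,0)
P 0-1 [J1]: (2,1,0)
link2: (3,1,0)
P 2-1 [J1]: (3,2,0)
link3: (4,2,0)
R 3-1 [J1]: (4,3,0)
R 3-0 [J1]: (4,4,0)
link4: (5,4,0)
PS 3-2 [J2]: (5,4,1)
link5: (6,4,1)
PS 1-4 [J2]: (6,4,2)
P 4-3 [J1]: (6,5,2)
PS 2-5 [J2]: (6,5,3)
link6: (7,5,3)
C 1-5 [J2]: (7,5,4)
C 6-5 [J2]: (7,5,5)
PS 6-2 [J2]: (7,5,6)
Grübler: 3·6 − 2·5 − 6 = 2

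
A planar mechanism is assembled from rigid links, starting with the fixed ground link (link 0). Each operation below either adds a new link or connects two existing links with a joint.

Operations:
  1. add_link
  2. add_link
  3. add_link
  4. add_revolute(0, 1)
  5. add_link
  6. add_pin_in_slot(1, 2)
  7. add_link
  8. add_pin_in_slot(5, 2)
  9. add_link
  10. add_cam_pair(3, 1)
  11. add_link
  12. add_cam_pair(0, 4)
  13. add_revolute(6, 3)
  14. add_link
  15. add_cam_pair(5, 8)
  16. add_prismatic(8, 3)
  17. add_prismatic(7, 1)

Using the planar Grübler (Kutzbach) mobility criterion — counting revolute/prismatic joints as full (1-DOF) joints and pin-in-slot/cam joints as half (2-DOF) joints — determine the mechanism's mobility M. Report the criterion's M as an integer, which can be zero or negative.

M = 11

ground; <1,0,0>
#1 <2,0,0>
#2 <3,0,0>
#3 <4,0,0>
R:0↔1 J1 <4,1,0>
#4 <5,1,0>
PS:1↔2 J2 <5,1,1>
#5 <6,1,1>
PS:5↔2 J2 <6,1,2>
#6 <7,1,2>
C:3↔1 J2 <7,1,3>
#7 <8,1,3>
C:0↔4 J2 <8,1,4>
R:6↔3 J1 <8,2,4>
#8 <9,2,4>
C:5↔8 J2 <9,2,5>
P:8↔3 J1 <9,3,5>
P:7↔1 J1 <9,4,5>
3×8 − 2×4 − 1×5 = 11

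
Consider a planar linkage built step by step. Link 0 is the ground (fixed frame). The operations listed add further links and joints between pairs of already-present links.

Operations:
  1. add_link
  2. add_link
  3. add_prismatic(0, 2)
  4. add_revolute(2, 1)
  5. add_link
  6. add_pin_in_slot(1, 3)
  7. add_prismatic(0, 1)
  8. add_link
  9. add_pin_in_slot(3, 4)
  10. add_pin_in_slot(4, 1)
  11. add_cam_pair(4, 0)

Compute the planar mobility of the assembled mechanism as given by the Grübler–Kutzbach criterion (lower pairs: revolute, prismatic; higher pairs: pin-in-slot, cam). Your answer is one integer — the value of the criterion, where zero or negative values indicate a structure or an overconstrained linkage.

[1;0;0] (link 0 is ground)
L+ [2;0;0]
L+ [3;0;0]
P(0,2)∈J1 [3;1;0]
R(2,1)∈J1 [3;2;0]
L+ [4;2;0]
PS(1,3)∈J2 [4;2;1]
P(0,1)∈J1 [4;3;1]
L+ [5;3;1]
PS(3,4)∈J2 [5;3;2]
PS(4,1)∈J2 [5;3;3]
C(4,0)∈J2 [5;3;4]
mobility = 12 − 6 − 4 = 2

M = 2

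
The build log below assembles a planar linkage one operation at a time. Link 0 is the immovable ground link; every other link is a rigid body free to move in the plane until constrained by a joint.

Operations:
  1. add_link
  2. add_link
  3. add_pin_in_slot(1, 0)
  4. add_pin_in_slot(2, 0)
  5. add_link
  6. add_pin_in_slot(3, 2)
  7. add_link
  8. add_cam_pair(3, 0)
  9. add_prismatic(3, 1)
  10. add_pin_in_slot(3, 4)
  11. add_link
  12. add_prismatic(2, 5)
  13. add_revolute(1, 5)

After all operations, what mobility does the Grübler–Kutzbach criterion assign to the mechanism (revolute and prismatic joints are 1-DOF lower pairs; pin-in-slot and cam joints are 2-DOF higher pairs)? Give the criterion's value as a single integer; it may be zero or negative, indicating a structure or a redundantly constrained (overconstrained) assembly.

M = 4

L=1 J1=0 J2=0
add link → L=2 J1=0 J2=0
add link → L=3 J1=0 J2=0
PS@1,0 dof=2 J2 → L=3 J1=0 J2=1
PS@2,0 dof=2 J2 → L=3 J1=0 J2=2
add link → L=4 J1=0 J2=2
PS@3,2 dof=2 J2 → L=4 J1=0 J2=3
add link → L=5 J1=0 J2=3
C@3,0 dof=2 J2 → L=5 J1=0 J2=4
P@3,1 dof=1 J1 → L=5 J1=1 J2=4
PS@3,4 dof=2 J2 → L=5 J1=1 J2=5
add link → L=6 J1=1 J2=5
P@2,5 dof=1 J1 → L=6 J1=2 J2=5
R@1,5 dof=1 J1 → L=6 J1=3 J2=5
M=3(L−1)−2J1−J2=3·5−2·3−5=4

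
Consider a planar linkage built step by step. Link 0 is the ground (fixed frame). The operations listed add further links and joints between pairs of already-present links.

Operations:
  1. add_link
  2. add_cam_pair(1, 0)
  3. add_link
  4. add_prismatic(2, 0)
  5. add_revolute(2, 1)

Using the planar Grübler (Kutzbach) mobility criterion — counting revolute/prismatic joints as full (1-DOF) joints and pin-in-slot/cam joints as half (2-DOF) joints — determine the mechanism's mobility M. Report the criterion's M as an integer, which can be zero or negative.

(L,J1,J2)=(1,0,0); link0 fixed
link1: (2,0,0)
C 1-0 [J2]: (2,0,1)
link2: (3,0,1)
P 2-0 [J1]: (3,1,1)
R 2-1 [J1]: (3,2,1)
Grübler: 3·2 − 2·2 − 1 = 1

M = 1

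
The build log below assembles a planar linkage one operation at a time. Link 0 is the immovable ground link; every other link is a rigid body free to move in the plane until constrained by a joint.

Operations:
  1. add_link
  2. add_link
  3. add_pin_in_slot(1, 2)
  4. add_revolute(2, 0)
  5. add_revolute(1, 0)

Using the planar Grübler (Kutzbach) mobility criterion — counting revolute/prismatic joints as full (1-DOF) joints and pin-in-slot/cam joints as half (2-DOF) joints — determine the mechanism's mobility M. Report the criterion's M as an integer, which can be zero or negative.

M = 1

ground; <1,0,0>
#1 <2,0,0>
#2 <3,0,0>
PS:1↔2 J2 <3,0,1>
R:2↔0 J1 <3,1,1>
R:1↔0 J1 <3,2,1>
3×2 − 2×2 − 1×1 = 1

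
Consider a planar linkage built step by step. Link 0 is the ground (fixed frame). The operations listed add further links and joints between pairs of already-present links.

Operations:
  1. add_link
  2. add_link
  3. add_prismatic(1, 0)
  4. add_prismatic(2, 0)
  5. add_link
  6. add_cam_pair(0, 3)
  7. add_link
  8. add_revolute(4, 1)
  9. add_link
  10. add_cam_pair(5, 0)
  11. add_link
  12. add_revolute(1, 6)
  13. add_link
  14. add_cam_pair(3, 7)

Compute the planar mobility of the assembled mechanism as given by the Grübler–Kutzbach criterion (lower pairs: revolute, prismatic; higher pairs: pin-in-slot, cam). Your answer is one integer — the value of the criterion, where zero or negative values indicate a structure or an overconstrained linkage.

(L,J1,J2)=(1,0,0); link0 fixed
link1: (2,0,0)
link2: (3,0,0)
P 1-0 [J1]: (3,1,0)
P 2-0 [J1]: (3,2,0)
link3: (4,2,0)
C 0-3 [J2]: (4,2,1)
link4: (5,2,1)
R 4-1 [J1]: (5,3,1)
link5: (6,3,1)
C 5-0 [J2]: (6,3,2)
link6: (7,3,2)
R 1-6 [J1]: (7,4,2)
link7: (8,4,2)
C 3-7 [J2]: (8,4,3)
Grübler: 3·7 − 2·4 − 3 = 10

M = 10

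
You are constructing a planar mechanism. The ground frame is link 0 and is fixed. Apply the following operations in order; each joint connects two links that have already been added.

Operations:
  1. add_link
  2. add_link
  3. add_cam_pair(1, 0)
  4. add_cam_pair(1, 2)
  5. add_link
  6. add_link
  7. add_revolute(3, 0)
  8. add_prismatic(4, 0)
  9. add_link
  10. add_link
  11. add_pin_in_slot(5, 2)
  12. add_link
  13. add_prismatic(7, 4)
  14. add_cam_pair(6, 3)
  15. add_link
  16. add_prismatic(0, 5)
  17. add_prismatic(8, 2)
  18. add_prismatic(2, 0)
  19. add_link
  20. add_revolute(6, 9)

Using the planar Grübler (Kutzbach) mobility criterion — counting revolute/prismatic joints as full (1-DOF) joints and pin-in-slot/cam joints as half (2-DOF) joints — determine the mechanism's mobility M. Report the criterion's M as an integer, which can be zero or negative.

M = 9

L=1 J1=0 J2=0
add link → L=2 J1=0 J2=0
add link → L=3 J1=0 J2=0
C@1,0 dof=2 J2 → L=3 J1=0 J2=1
C@1,2 dof=2 J2 → L=3 J1=0 J2=2
add link → L=4 J1=0 J2=2
add link → L=5 J1=0 J2=2
R@3,0 dof=1 J1 → L=5 J1=1 J2=2
P@4,0 dof=1 J1 → L=5 J1=2 J2=2
add link → L=6 J1=2 J2=2
add link → L=7 J1=2 J2=2
PS@5,2 dof=2 J2 → L=7 J1=2 J2=3
add link → L=8 J1=2 J2=3
P@7,4 dof=1 J1 → L=8 J1=3 J2=3
C@6,3 dof=2 J2 → L=8 J1=3 J2=4
add link → L=9 J1=3 J2=4
P@0,5 dof=1 J1 → L=9 J1=4 J2=4
P@8,2 dof=1 J1 → L=9 J1=5 J2=4
P@2,0 dof=1 J1 → L=9 J1=6 J2=4
add link → L=10 J1=6 J2=4
R@6,9 dof=1 J1 → L=10 J1=7 J2=4
M=3(L−1)−2J1−J2=3·9−2·7−4=9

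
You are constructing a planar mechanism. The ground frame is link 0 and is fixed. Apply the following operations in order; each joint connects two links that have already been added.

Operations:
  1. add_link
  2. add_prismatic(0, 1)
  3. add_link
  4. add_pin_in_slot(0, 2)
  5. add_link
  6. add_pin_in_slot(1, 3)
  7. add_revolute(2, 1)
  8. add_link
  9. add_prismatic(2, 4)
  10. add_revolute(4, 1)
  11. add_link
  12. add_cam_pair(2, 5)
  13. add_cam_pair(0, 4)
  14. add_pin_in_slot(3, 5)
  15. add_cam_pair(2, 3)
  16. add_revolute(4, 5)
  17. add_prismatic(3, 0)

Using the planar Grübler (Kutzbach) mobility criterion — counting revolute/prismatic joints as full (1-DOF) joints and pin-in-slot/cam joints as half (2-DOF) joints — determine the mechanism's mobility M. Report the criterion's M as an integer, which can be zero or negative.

M = -3

L=1 J1=0 J2=0
add link → L=2 J1=0 J2=0
P@0,1 dof=1 J1 → L=2 J1=1 J2=0
add link → L=3 J1=1 J2=0
PS@0,2 dof=2 J2 → L=3 J1=1 J2=1
add link → L=4 J1=1 J2=1
PS@1,3 dof=2 J2 → L=4 J1=1 J2=2
R@2,1 dof=1 J1 → L=4 J1=2 J2=2
add link → L=5 J1=2 J2=2
P@2,4 dof=1 J1 → L=5 J1=3 J2=2
R@4,1 dof=1 J1 → L=5 J1=4 J2=2
add link → L=6 J1=4 J2=2
C@2,5 dof=2 J2 → L=6 J1=4 J2=3
C@0,4 dof=2 J2 → L=6 J1=4 J2=4
PS@3,5 dof=2 J2 → L=6 J1=4 J2=5
C@2,3 dof=2 J2 → L=6 J1=4 J2=6
R@4,5 dof=1 J1 → L=6 J1=5 J2=6
P@3,0 dof=1 J1 → L=6 J1=6 J2=6
M=3(L−1)−2J1−J2=3·5−2·6−6=-3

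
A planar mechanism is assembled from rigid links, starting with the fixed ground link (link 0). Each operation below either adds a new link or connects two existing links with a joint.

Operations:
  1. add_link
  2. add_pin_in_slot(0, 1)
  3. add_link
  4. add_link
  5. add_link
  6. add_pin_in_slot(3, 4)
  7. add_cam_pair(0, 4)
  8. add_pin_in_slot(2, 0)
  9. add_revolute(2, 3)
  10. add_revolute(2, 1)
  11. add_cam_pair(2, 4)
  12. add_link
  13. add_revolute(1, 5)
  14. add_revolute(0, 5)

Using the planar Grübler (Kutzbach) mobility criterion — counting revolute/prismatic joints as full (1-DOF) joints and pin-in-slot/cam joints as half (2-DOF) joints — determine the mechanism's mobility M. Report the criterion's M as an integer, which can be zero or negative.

L=1 J1=0 J2=0
add link → L=2 J1=0 J2=0
PS@0,1 dof=2 J2 → L=2 J1=0 J2=1
add link → L=3 J1=0 J2=1
add link → L=4 J1=0 J2=1
add link → L=5 J1=0 J2=1
PS@3,4 dof=2 J2 → L=5 J1=0 J2=2
C@0,4 dof=2 J2 → L=5 J1=0 J2=3
PS@2,0 dof=2 J2 → L=5 J1=0 J2=4
R@2,3 dof=1 J1 → L=5 J1=1 J2=4
R@2,1 dof=1 J1 → L=5 J1=2 J2=4
C@2,4 dof=2 J2 → L=5 J1=2 J2=5
add link → L=6 J1=2 J2=5
R@1,5 dof=1 J1 → L=6 J1=3 J2=5
R@0,5 dof=1 J1 → L=6 J1=4 J2=5
M=3(L−1)−2J1−J2=3·5−2·4−5=2

M = 2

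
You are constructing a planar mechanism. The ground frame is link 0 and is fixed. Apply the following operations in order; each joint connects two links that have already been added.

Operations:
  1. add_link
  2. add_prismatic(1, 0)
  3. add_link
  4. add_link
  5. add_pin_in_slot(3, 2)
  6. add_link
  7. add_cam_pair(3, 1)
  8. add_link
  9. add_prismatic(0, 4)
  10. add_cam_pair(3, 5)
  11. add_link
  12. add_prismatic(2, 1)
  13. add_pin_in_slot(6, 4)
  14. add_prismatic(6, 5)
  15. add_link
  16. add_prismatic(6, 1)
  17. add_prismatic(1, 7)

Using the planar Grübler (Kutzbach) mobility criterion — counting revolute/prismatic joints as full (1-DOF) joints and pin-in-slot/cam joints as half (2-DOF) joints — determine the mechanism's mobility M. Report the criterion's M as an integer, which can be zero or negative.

[1;0;0] (link 0 is ground)
L+ [2;0;0]
P(1,0)∈J1 [2;1;0]
L+ [3;1;0]
L+ [4;1;0]
PS(3,2)∈J2 [4;1;1]
L+ [5;1;1]
C(3,1)∈J2 [5;1;2]
L+ [6;1;2]
P(0,4)∈J1 [6;2;2]
C(3,5)∈J2 [6;2;3]
L+ [7;2;3]
P(2,1)∈J1 [7;3;3]
PS(6,4)∈J2 [7;3;4]
P(6,5)∈J1 [7;4;4]
L+ [8;4;4]
P(6,1)∈J1 [8;5;4]
P(1,7)∈J1 [8;6;4]
mobility = 21 − 12 − 4 = 5

M = 5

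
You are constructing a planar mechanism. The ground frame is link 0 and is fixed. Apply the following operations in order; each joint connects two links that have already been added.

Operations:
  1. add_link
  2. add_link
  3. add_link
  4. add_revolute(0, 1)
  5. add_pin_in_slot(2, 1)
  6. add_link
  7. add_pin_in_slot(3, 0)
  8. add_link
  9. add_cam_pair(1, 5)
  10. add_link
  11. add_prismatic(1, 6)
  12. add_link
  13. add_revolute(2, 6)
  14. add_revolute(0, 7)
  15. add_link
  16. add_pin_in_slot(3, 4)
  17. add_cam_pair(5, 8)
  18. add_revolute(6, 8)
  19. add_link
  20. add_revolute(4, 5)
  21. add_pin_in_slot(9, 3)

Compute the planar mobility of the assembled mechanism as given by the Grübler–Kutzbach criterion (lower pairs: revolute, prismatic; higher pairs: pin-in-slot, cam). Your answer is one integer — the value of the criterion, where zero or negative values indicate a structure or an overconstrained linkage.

link 0 = ground. State L|J1|J2 = 1|0|0
+link1  2|0|0
+link2  3|0|0
+link3  4|0|0
R(0,1) f=1→J1  4|1|0
PS(2,1) f=2→J2  4|1|1
+link4  5|1|1
PS(3,0) f=2→J2  5|1|2
+link5  6|1|2
C(1,5) f=2→J2  6|1|3
+link6  7|1|3
P(1,6) f=1→J1  7|2|3
+link7  8|2|3
R(2,6) f=1→J1  8|3|3
R(0,7) f=1→J1  8|4|3
+link8  9|4|3
PS(3,4) f=2→J2  9|4|4
C(5,8) f=2→J2  9|4|5
R(6,8) f=1→J1  9|5|5
+link9  10|5|5
R(4,5) f=1→J1  10|6|5
PS(9,3) f=2→J2  10|6|6
M = 3(10−1)−2·6−6 = 27−12−6 = 9

M = 9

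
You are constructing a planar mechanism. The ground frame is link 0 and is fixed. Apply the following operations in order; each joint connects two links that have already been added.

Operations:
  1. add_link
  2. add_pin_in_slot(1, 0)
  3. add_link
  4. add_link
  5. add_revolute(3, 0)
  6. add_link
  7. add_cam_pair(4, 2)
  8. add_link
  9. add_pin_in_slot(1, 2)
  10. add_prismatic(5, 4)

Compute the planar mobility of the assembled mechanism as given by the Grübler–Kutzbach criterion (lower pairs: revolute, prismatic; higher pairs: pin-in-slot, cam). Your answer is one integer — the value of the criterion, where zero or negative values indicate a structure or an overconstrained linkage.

L=1 J1=0 J2=0
add link → L=2 J1=0 J2=0
PS@1,0 dof=2 J2 → L=2 J1=0 J2=1
add link → L=3 J1=0 J2=1
add link → L=4 J1=0 J2=1
R@3,0 dof=1 J1 → L=4 J1=1 J2=1
add link → L=5 J1=1 J2=1
C@4,2 dof=2 J2 → L=5 J1=1 J2=2
add link → L=6 J1=1 J2=2
PS@1,2 dof=2 J2 → L=6 J1=1 J2=3
P@5,4 dof=1 J1 → L=6 J1=2 J2=3
M=3(L−1)−2J1−J2=3·5−2·2−3=8

M = 8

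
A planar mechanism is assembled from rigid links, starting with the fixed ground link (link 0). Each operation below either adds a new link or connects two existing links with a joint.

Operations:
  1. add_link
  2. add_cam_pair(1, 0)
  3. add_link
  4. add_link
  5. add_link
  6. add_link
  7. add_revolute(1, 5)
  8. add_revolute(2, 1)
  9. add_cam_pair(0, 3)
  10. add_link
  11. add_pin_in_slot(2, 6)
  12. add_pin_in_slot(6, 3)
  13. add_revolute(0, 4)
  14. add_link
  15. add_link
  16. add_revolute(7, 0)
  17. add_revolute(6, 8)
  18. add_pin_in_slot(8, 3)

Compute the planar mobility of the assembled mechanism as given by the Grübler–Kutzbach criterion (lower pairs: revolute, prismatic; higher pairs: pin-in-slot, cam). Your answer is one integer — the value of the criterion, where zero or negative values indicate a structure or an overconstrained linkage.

M = 9

ground; <1,0,0>
#1 <2,0,0>
C:1↔0 J2 <2,0,1>
#2 <3,0,1>
#3 <4,0,1>
#4 <5,0,1>
#5 <6,0,1>
R:1↔5 J1 <6,1,1>
R:2↔1 J1 <6,2,1>
C:0↔3 J2 <6,2,2>
#6 <7,2,2>
PS:2↔6 J2 <7,2,3>
PS:6↔3 J2 <7,2,4>
R:0↔4 J1 <7,3,4>
#7 <8,3,4>
#8 <9,3,4>
R:7↔0 J1 <9,4,4>
R:6↔8 J1 <9,5,4>
PS:8↔3 J2 <9,5,5>
3×8 − 2×5 − 1×5 = 9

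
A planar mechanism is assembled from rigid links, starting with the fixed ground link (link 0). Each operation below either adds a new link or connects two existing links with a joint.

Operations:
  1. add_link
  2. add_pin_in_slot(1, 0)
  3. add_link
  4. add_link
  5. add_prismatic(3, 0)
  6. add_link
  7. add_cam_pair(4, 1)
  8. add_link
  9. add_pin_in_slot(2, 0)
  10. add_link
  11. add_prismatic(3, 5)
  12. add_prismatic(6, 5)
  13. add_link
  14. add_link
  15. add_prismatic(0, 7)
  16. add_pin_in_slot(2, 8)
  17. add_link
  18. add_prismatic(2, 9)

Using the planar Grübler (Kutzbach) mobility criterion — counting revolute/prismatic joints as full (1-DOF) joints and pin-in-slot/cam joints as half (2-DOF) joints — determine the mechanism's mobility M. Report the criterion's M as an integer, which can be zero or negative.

link 0 = ground. State L|J1|J2 = 1|0|0
+link1  2|0|0
PS(1,0) f=2→J2  2|0|1
+link2  3|0|1
+link3  4|0|1
P(3,0) f=1→J1  4|1|1
+link4  5|1|1
C(4,1) f=2→J2  5|1|2
+link5  6|1|2
PS(2,0) f=2→J2  6|1|3
+link6  7|1|3
P(3,5) f=1→J1  7|2|3
P(6,5) f=1→J1  7|3|3
+link7  8|3|3
+link8  9|3|3
P(0,7) f=1→J1  9|4|3
PS(2,8) f=2→J2  9|4|4
+link9  10|4|4
P(2,9) f=1→J1  10|5|4
M = 3(10−1)−2·5−4 = 27−10−4 = 13

M = 13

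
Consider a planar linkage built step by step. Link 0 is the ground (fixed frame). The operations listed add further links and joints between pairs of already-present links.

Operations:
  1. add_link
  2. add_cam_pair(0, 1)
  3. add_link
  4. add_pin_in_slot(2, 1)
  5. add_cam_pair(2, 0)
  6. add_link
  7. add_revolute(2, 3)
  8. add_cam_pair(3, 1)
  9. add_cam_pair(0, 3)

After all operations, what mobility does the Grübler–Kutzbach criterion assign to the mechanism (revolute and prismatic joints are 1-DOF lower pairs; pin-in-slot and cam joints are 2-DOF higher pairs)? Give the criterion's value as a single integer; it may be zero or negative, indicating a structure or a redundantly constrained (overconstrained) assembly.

L=1 J1=0 J2=0
add link → L=2 J1=0 J2=0
C@0,1 dof=2 J2 → L=2 J1=0 J2=1
add link → L=3 J1=0 J2=1
PS@2,1 dof=2 J2 → L=3 J1=0 J2=2
C@2,0 dof=2 J2 → L=3 J1=0 J2=3
add link → L=4 J1=0 J2=3
R@2,3 dof=1 J1 → L=4 J1=1 J2=3
C@3,1 dof=2 J2 → L=4 J1=1 J2=4
C@0,3 dof=2 J2 → L=4 J1=1 J2=5
M=3(L−1)−2J1−J2=3·3−2·1−5=2

M = 2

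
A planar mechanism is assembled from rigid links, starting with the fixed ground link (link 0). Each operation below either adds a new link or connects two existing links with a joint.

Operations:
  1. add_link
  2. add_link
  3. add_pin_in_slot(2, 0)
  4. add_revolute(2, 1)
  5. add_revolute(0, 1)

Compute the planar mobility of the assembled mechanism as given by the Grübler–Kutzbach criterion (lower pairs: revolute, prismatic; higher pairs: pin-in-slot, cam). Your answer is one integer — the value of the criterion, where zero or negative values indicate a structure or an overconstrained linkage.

M = 1

L=1 J1=0 J2=0
add link → L=2 J1=0 J2=0
add link → L=3 J1=0 J2=0
PS@2,0 dof=2 J2 → L=3 J1=0 J2=1
R@2,1 dof=1 J1 → L=3 J1=1 J2=1
R@0,1 dof=1 J1 → L=3 J1=2 J2=1
M=3(L−1)−2J1−J2=3·2−2·2−1=1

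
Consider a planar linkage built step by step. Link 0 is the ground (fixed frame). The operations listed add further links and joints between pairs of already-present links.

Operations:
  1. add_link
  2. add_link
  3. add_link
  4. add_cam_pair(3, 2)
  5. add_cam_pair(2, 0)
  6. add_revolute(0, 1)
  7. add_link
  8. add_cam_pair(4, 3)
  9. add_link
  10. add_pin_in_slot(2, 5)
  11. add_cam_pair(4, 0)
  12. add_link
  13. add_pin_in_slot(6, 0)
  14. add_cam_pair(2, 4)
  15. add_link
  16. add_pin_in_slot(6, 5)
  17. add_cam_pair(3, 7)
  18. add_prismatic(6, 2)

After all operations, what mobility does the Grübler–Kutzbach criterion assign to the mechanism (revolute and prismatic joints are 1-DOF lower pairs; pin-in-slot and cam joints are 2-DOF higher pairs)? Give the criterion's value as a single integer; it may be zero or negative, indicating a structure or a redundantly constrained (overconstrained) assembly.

M = 8

link 0 = ground. State L|J1|J2 = 1|0|0
+link1  2|0|0
+link2  3|0|0
+link3  4|0|0
C(3,2) f=2→J2  4|0|1
C(2,0) f=2→J2  4|0|2
R(0,1) f=1→J1  4|1|2
+link4  5|1|2
C(4,3) f=2→J2  5|1|3
+link5  6|1|3
PS(2,5) f=2→J2  6|1|4
C(4,0) f=2→J2  6|1|5
+link6  7|1|5
PS(6,0) f=2→J2  7|1|6
C(2,4) f=2→J2  7|1|7
+link7  8|1|7
PS(6,5) f=2→J2  8|1|8
C(3,7) f=2→J2  8|1|9
P(6,2) f=1→J1  8|2|9
M = 3(8−1)−2·2−9 = 21−4−9 = 8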